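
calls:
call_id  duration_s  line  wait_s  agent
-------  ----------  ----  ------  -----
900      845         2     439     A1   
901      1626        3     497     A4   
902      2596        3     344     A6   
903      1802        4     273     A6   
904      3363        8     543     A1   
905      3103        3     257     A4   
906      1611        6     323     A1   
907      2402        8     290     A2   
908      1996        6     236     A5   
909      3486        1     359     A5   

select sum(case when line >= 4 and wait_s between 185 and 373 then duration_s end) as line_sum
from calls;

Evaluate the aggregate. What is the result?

7811

call_id=900: ✗
call_id=901: ✗
call_id=902: ✗
call_id=903: ✓ → 1802
call_id=904: ✗
call_id=905: ✗
call_id=906: ✓ → 1611
call_id=907: ✓ → 2402
call_id=908: ✓ → 1996
call_id=909: ✗
line_sum = 1802 + 1611 + 2402 + 1996 = 7811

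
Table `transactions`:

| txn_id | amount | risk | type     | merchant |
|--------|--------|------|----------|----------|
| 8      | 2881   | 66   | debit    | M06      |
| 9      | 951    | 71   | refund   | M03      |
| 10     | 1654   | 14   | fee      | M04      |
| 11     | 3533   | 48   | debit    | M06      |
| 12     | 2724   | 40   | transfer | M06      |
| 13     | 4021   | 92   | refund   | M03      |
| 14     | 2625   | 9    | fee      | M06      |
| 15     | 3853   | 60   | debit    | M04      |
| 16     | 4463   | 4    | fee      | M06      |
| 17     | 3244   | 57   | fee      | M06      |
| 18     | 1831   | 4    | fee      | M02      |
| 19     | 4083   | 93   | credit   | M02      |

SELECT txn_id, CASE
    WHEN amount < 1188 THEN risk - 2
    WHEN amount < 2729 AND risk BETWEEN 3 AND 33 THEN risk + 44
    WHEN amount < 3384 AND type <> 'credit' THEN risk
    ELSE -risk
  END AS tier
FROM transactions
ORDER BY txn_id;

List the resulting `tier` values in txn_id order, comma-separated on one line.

txn_id=8: amount < 3384 AND type <> 'credit' → 66
txn_id=9: amount < 1188 → 69
txn_id=10: amount < 2729 AND risk BETWEEN 3 AND 33 → 58
txn_id=11: ELSE → -48
txn_id=12: amount < 3384 AND type <> 'credit' → 40
txn_id=13: ELSE → -92
txn_id=14: amount < 2729 AND risk BETWEEN 3 AND 33 → 53
txn_id=15: ELSE → -60
txn_id=16: ELSE → -4
txn_id=17: amount < 3384 AND type <> 'credit' → 57
txn_id=18: amount < 2729 AND risk BETWEEN 3 AND 33 → 48
txn_id=19: ELSE → -93

66, 69, 58, -48, 40, -92, 53, -60, -4, 57, 48, -93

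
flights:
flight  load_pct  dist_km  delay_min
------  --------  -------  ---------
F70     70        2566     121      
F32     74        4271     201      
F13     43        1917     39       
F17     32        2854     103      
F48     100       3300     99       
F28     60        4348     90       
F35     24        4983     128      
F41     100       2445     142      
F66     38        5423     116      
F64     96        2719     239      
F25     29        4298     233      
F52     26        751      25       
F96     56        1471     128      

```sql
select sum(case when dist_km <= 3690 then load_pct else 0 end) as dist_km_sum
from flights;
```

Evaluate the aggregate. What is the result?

flight=F70: ✓ → 70
flight=F32: ✗
flight=F13: ✓ → 43
flight=F17: ✓ → 32
flight=F48: ✓ → 100
flight=F28: ✗
flight=F35: ✗
flight=F41: ✓ → 100
flight=F66: ✗
flight=F64: ✓ → 96
flight=F25: ✗
flight=F52: ✓ → 26
flight=F96: ✓ → 56
dist_km_sum = 70 + 43 + 32 + 100 + 100 + 96 + 26 + 56 = 523

523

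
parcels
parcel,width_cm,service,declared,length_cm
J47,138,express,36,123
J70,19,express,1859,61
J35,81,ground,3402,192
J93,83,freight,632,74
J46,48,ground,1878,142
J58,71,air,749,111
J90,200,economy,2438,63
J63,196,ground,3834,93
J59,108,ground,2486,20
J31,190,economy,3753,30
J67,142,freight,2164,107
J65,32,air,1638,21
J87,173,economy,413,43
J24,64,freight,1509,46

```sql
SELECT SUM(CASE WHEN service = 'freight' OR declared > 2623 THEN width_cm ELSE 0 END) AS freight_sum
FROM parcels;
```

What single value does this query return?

parcel=J47: ✗
parcel=J70: ✗
parcel=J35: ✓ → 81
parcel=J93: ✓ → 83
parcel=J46: ✗
parcel=J58: ✗
parcel=J90: ✗
parcel=J63: ✓ → 196
parcel=J59: ✗
parcel=J31: ✓ → 190
parcel=J67: ✓ → 142
parcel=J65: ✗
parcel=J87: ✗
parcel=J24: ✓ → 64
freight_sum = 81 + 83 + 196 + 190 + 142 + 64 = 756

756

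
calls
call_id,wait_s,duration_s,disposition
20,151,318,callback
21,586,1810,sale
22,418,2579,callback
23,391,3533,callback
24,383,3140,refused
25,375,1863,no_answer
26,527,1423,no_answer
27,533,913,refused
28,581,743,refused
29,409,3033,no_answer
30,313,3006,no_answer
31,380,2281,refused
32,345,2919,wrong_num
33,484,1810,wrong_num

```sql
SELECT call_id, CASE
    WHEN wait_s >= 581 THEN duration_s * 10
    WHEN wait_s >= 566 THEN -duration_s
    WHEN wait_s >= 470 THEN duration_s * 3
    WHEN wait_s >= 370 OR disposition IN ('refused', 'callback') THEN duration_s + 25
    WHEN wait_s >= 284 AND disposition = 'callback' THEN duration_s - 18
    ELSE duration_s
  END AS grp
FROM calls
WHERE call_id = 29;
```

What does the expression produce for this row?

3058

call_id = 29: wait_s=409, duration_s=3033, disposition=no_answer.
wait_s >= 581 → false
wait_s >= 566 → false
wait_s >= 470 → false
wait_s >= 370 OR disposition IN ('refused', 'callback') → true → 3058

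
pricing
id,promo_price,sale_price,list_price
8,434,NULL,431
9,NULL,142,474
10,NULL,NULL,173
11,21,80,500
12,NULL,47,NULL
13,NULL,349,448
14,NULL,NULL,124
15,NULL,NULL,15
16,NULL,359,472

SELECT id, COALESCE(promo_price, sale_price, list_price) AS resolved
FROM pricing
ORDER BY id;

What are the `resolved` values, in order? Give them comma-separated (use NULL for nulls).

id=8: promo_price=434 → 434
id=9: promo_price=NULL, sale_price=142 → 142
id=10: promo_price=NULL, sale_price=NULL, list_price=173 → 173
id=11: promo_price=21 → 21
id=12: promo_price=NULL, sale_price=47 → 47
id=13: promo_price=NULL, sale_price=349 → 349
id=14: promo_price=NULL, sale_price=NULL, list_price=124 → 124
id=15: promo_price=NULL, sale_price=NULL, list_price=15 → 15
id=16: promo_price=NULL, sale_price=359 → 359

434, 142, 173, 21, 47, 349, 124, 15, 359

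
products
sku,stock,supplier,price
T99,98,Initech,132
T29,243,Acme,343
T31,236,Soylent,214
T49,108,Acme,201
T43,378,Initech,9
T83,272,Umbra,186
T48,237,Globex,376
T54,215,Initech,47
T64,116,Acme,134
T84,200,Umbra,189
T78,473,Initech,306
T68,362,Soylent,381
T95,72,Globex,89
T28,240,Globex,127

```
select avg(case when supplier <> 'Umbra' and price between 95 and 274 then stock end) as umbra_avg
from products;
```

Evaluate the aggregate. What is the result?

159.6

sku=T99: ✓ → 98
sku=T29: ✗
sku=T31: ✓ → 236
sku=T49: ✓ → 108
sku=T43: ✗
sku=T83: ✗
sku=T48: ✗
sku=T54: ✗
sku=T64: ✓ → 116
sku=T84: ✗
sku=T78: ✗
sku=T68: ✗
sku=T95: ✗
sku=T28: ✓ → 240
umbra_avg = (98 + 236 + 108 + 116 + 240) / 5 = 159.6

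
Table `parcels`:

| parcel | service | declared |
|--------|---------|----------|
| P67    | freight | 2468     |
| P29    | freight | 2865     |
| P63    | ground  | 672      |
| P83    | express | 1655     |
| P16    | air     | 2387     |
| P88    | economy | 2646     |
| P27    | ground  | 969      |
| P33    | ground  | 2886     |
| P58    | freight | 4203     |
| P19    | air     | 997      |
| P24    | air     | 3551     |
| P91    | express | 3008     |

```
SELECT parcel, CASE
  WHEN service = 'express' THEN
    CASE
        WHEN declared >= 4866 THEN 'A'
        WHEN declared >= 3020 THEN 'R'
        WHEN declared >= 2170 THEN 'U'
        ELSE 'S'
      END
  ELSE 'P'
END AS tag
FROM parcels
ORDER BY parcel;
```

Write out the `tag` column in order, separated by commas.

parcel=P16: service='air' → outer ELSE → P
parcel=P19: service='air' → outer ELSE → P
parcel=P24: service='air' → outer ELSE → P
parcel=P27: service='ground' → outer ELSE → P
parcel=P29: service='freight' → outer ELSE → P
parcel=P33: service='ground' → outer ELSE → P
parcel=P58: service='freight' → outer ELSE → P
parcel=P63: service='ground' → outer ELSE → P
parcel=P67: service='freight' → outer ELSE → P
parcel=P83: service='express' → inner[ELSE] → S
parcel=P88: service='economy' → outer ELSE → P
parcel=P91: service='express' → inner[declared >= 2170] → U

P, P, P, P, P, P, P, P, P, S, P, U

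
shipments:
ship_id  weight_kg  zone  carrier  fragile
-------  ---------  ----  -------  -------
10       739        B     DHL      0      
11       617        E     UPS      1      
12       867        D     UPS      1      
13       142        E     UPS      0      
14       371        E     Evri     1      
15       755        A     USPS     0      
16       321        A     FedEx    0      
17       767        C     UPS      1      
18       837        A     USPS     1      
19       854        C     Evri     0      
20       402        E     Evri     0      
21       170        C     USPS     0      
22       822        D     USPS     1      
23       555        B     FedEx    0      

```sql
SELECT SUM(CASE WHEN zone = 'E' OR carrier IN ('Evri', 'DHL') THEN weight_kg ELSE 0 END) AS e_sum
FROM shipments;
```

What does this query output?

3125

ship_id=10: ✓ → 739
ship_id=11: ✓ → 617
ship_id=12: ✗
ship_id=13: ✓ → 142
ship_id=14: ✓ → 371
ship_id=15: ✗
ship_id=16: ✗
ship_id=17: ✗
ship_id=18: ✗
ship_id=19: ✓ → 854
ship_id=20: ✓ → 402
ship_id=21: ✗
ship_id=22: ✗
ship_id=23: ✗
e_sum = 739 + 617 + 142 + 371 + 854 + 402 = 3125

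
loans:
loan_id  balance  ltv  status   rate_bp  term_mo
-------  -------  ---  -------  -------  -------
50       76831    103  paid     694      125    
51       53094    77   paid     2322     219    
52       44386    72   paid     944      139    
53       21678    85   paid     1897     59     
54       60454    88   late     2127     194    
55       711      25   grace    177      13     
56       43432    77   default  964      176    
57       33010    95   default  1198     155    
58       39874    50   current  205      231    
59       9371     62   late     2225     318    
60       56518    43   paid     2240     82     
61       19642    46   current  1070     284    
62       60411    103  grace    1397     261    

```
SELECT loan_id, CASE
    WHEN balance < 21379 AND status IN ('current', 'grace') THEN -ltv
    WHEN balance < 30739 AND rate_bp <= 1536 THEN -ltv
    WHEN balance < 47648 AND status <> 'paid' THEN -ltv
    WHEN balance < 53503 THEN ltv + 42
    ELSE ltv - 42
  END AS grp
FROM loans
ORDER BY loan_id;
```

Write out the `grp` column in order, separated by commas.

loan_id=50: ELSE → 61
loan_id=51: balance < 53503 → 119
loan_id=52: balance < 53503 → 114
loan_id=53: balance < 53503 → 127
loan_id=54: ELSE → 46
loan_id=55: balance < 21379 AND status IN ('current', 'grace') → -25
loan_id=56: balance < 47648 AND status <> 'paid' → -77
loan_id=57: balance < 47648 AND status <> 'paid' → -95
loan_id=58: balance < 47648 AND status <> 'paid' → -50
loan_id=59: balance < 47648 AND status <> 'paid' → -62
loan_id=60: ELSE → 1
loan_id=61: balance < 21379 AND status IN ('current', 'grace') → -46
loan_id=62: ELSE → 61

61, 119, 114, 127, 46, -25, -77, -95, -50, -62, 1, -46, 61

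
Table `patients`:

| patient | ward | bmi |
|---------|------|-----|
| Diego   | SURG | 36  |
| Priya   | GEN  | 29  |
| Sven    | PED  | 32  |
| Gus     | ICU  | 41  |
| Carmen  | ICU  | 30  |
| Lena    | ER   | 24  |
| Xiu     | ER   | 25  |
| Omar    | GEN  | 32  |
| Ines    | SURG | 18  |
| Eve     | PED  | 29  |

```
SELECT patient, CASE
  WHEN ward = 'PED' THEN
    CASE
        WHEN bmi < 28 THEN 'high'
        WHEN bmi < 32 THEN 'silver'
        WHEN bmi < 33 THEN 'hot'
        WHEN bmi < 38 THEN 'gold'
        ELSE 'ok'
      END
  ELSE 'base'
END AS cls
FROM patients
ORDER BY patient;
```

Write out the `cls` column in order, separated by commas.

base, base, silver, base, base, base, base, base, hot, base

patient=Carmen: ward='ICU' → outer ELSE → base
patient=Diego: ward='SURG' → outer ELSE → base
patient=Eve: ward='PED' → inner[bmi < 32] → silver
patient=Gus: ward='ICU' → outer ELSE → base
patient=Ines: ward='SURG' → outer ELSE → base
patient=Lena: ward='ER' → outer ELSE → base
patient=Omar: ward='GEN' → outer ELSE → base
patient=Priya: ward='GEN' → outer ELSE → base
patient=Sven: ward='PED' → inner[bmi < 33] → hot
patient=Xiu: ward='ER' → outer ELSE → base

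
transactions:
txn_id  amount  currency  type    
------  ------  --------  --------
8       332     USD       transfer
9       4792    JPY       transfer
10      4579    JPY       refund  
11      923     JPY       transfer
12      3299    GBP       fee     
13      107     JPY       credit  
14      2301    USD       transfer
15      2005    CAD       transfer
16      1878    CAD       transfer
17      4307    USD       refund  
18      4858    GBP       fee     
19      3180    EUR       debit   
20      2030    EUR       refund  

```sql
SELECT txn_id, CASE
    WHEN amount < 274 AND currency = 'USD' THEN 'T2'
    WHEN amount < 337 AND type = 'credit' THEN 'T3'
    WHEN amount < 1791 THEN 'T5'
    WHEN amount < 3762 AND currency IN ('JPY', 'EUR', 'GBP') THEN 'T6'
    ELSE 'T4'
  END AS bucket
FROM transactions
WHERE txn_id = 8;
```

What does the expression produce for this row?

T5

txn_id = 8: amount=332, currency=USD, type=transfer.
amount < 274 AND currency = 'USD' → false
amount < 337 AND type = 'credit' → false
amount < 1791 → true → T5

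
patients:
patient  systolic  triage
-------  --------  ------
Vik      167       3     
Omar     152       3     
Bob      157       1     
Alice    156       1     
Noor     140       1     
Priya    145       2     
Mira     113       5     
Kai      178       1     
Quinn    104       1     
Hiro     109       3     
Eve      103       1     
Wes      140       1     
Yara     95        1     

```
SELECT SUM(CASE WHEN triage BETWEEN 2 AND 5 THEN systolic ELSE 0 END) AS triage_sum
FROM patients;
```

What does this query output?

686

patient=Vik: ✓ → 167
patient=Omar: ✓ → 152
patient=Bob: ✗
patient=Alice: ✗
patient=Noor: ✗
patient=Priya: ✓ → 145
patient=Mira: ✓ → 113
patient=Kai: ✗
patient=Quinn: ✗
patient=Hiro: ✓ → 109
patient=Eve: ✗
patient=Wes: ✗
patient=Yara: ✗
triage_sum = 167 + 152 + 145 + 113 + 109 = 686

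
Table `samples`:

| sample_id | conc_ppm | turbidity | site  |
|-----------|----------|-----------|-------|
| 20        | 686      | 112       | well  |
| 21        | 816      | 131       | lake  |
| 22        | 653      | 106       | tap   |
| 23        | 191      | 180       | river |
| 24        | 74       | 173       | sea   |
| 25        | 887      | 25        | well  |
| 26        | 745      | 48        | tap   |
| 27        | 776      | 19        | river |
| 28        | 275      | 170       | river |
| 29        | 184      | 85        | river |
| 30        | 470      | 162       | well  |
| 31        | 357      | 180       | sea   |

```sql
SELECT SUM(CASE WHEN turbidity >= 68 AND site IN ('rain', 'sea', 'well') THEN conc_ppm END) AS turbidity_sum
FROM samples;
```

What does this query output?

1587

sample_id=20: ✓ → 686
sample_id=21: ✗
sample_id=22: ✗
sample_id=23: ✗
sample_id=24: ✓ → 74
sample_id=25: ✗
sample_id=26: ✗
sample_id=27: ✗
sample_id=28: ✗
sample_id=29: ✗
sample_id=30: ✓ → 470
sample_id=31: ✓ → 357
turbidity_sum = 686 + 74 + 470 + 357 = 1587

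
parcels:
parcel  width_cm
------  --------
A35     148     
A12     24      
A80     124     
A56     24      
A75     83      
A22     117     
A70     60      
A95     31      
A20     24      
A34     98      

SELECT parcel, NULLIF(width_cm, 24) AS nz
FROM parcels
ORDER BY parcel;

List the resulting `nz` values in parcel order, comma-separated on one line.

parcel=A12: width_cm=24 vs 24: equal → NULL
parcel=A20: width_cm=24 vs 24: equal → NULL
parcel=A22: width_cm=117 vs 24: differ → 117
parcel=A34: width_cm=98 vs 24: differ → 98
parcel=A35: width_cm=148 vs 24: differ → 148
parcel=A56: width_cm=24 vs 24: equal → NULL
parcel=A70: width_cm=60 vs 24: differ → 60
parcel=A75: width_cm=83 vs 24: differ → 83
parcel=A80: width_cm=124 vs 24: differ → 124
parcel=A95: width_cm=31 vs 24: differ → 31

NULL, NULL, 117, 98, 148, NULL, 60, 83, 124, 31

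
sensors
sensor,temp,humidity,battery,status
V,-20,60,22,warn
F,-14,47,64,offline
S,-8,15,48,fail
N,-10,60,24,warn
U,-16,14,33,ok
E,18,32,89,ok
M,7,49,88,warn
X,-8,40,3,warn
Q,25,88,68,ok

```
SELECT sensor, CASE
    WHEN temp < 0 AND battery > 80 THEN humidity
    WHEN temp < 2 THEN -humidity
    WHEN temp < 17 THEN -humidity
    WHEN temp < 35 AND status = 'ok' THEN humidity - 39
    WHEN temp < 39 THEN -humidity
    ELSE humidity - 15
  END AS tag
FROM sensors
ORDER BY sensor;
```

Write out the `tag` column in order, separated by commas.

sensor=E: temp < 35 AND status = 'ok' → -7
sensor=F: temp < 2 → -47
sensor=M: temp < 17 → -49
sensor=N: temp < 2 → -60
sensor=Q: temp < 35 AND status = 'ok' → 49
sensor=S: temp < 2 → -15
sensor=U: temp < 2 → -14
sensor=V: temp < 2 → -60
sensor=X: temp < 2 → -40

-7, -47, -49, -60, 49, -15, -14, -60, -40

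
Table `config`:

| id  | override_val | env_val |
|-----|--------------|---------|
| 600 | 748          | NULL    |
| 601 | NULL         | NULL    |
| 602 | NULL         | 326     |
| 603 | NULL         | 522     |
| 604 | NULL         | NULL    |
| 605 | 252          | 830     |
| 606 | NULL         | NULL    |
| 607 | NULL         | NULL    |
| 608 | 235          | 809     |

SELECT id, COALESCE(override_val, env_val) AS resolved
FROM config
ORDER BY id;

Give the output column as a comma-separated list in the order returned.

id=600: override_val=748 → 748
id=601: override_val=NULL, env_val=NULL (all NULL) → NULL
id=602: override_val=NULL, env_val=326 → 326
id=603: override_val=NULL, env_val=522 → 522
id=604: override_val=NULL, env_val=NULL (all NULL) → NULL
id=605: override_val=252 → 252
id=606: override_val=NULL, env_val=NULL (all NULL) → NULL
id=607: override_val=NULL, env_val=NULL (all NULL) → NULL
id=608: override_val=235 → 235

748, NULL, 326, 522, NULL, 252, NULL, NULL, 235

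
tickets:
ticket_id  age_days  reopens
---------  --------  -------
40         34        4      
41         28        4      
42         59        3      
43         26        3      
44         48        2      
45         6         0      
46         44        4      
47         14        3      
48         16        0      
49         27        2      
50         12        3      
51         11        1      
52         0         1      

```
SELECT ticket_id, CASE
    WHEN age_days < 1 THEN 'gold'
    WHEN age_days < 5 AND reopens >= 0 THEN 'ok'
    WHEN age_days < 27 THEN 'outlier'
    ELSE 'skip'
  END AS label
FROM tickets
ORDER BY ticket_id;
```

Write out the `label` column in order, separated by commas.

skip, skip, skip, outlier, skip, outlier, skip, outlier, outlier, skip, outlier, outlier, gold

ticket_id=40: ELSE → skip
ticket_id=41: ELSE → skip
ticket_id=42: ELSE → skip
ticket_id=43: age_days < 27 → outlier
ticket_id=44: ELSE → skip
ticket_id=45: age_days < 27 → outlier
ticket_id=46: ELSE → skip
ticket_id=47: age_days < 27 → outlier
ticket_id=48: age_days < 27 → outlier
ticket_id=49: ELSE → skip
ticket_id=50: age_days < 27 → outlier
ticket_id=51: age_days < 27 → outlier
ticket_id=52: age_days < 1 → gold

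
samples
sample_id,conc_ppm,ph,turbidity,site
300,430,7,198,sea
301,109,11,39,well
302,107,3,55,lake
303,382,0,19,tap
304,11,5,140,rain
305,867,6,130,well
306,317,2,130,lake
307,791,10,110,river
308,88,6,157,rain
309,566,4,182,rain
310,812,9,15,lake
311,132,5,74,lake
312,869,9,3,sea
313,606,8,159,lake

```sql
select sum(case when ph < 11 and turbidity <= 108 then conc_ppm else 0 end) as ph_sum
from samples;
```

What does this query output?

sample_id=300: ✗
sample_id=301: ✗
sample_id=302: ✓ → 107
sample_id=303: ✓ → 382
sample_id=304: ✗
sample_id=305: ✗
sample_id=306: ✗
sample_id=307: ✗
sample_id=308: ✗
sample_id=309: ✗
sample_id=310: ✓ → 812
sample_id=311: ✓ → 132
sample_id=312: ✓ → 869
sample_id=313: ✗
ph_sum = 107 + 382 + 812 + 132 + 869 = 2302

2302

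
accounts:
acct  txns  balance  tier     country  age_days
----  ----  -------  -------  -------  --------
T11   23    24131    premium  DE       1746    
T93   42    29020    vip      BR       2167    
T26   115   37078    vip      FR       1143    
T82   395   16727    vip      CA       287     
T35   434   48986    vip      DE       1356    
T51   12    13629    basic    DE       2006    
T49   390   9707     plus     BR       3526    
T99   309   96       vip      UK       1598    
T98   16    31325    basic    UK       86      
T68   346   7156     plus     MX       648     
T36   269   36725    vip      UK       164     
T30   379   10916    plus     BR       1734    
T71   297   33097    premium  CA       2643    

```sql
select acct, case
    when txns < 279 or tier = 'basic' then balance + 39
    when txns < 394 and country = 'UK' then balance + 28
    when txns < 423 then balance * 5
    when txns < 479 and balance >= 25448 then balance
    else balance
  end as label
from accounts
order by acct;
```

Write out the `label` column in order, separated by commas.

24170, 37117, 54580, 48986, 36764, 48535, 13668, 35780, 165485, 83635, 29059, 31364, 124

acct=T11: txns < 279 or tier = 'basic' → 24170
acct=T26: txns < 279 or tier = 'basic' → 37117
acct=T30: txns < 423 → 54580
acct=T35: txns < 479 and balance >= 25448 → 48986
acct=T36: txns < 279 or tier = 'basic' → 36764
acct=T49: txns < 423 → 48535
acct=T51: txns < 279 or tier = 'basic' → 13668
acct=T68: txns < 423 → 35780
acct=T71: txns < 423 → 165485
acct=T82: txns < 423 → 83635
acct=T93: txns < 279 or tier = 'basic' → 29059
acct=T98: txns < 279 or tier = 'basic' → 31364
acct=T99: txns < 394 and country = 'UK' → 124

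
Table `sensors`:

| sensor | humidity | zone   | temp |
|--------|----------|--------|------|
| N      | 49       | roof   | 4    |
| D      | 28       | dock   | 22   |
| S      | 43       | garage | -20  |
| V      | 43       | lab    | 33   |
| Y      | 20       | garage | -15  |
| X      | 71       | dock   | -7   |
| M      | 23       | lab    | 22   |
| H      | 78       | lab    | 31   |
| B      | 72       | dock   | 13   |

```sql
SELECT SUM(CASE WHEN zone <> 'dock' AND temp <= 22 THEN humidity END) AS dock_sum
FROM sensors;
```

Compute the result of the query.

sensor=N: ✓ → 49
sensor=D: ✗
sensor=S: ✓ → 43
sensor=V: ✗
sensor=Y: ✓ → 20
sensor=X: ✗
sensor=M: ✓ → 23
sensor=H: ✗
sensor=B: ✗
dock_sum = 49 + 43 + 20 + 23 = 135

135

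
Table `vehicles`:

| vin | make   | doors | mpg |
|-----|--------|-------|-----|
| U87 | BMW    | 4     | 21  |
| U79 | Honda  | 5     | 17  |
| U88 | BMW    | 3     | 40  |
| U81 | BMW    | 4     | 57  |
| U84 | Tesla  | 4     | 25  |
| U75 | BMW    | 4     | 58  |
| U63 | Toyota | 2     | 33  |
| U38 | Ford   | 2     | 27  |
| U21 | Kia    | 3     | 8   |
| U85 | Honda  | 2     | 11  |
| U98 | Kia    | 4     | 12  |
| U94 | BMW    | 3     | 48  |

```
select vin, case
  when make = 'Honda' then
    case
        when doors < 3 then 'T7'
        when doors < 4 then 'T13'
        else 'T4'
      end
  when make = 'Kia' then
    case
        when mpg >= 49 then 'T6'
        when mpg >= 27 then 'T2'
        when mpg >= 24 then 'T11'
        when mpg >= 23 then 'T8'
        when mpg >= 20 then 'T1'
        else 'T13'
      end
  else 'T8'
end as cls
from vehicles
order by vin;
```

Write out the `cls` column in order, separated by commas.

T13, T8, T8, T8, T4, T8, T8, T7, T8, T8, T8, T13

vin=U21: make='Kia' → inner[ELSE] → T13
vin=U38: make='Ford' → outer ELSE → T8
vin=U63: make='Toyota' → outer ELSE → T8
vin=U75: make='BMW' → outer ELSE → T8
vin=U79: make='Honda' → inner[ELSE] → T4
vin=U81: make='BMW' → outer ELSE → T8
vin=U84: make='Tesla' → outer ELSE → T8
vin=U85: make='Honda' → inner[doors < 3] → T7
vin=U87: make='BMW' → outer ELSE → T8
vin=U88: make='BMW' → outer ELSE → T8
vin=U94: make='BMW' → outer ELSE → T8
vin=U98: make='Kia' → inner[ELSE] → T13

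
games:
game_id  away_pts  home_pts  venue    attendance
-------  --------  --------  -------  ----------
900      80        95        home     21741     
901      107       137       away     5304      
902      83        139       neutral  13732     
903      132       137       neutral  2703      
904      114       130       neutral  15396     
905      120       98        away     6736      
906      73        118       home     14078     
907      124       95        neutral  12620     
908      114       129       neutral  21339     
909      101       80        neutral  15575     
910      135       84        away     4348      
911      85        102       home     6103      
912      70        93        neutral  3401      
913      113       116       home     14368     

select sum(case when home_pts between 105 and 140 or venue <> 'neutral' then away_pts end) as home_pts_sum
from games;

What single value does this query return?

game_id=900: ✓ → 80
game_id=901: ✓ → 107
game_id=902: ✓ → 83
game_id=903: ✓ → 132
game_id=904: ✓ → 114
game_id=905: ✓ → 120
game_id=906: ✓ → 73
game_id=907: ✗
game_id=908: ✓ → 114
game_id=909: ✗
game_id=910: ✓ → 135
game_id=911: ✓ → 85
game_id=912: ✗
game_id=913: ✓ → 113
home_pts_sum = 80 + 107 + 83 + 132 + 114 + 120 + 73 + 114 + 135 + 85 + 113 = 1156

1156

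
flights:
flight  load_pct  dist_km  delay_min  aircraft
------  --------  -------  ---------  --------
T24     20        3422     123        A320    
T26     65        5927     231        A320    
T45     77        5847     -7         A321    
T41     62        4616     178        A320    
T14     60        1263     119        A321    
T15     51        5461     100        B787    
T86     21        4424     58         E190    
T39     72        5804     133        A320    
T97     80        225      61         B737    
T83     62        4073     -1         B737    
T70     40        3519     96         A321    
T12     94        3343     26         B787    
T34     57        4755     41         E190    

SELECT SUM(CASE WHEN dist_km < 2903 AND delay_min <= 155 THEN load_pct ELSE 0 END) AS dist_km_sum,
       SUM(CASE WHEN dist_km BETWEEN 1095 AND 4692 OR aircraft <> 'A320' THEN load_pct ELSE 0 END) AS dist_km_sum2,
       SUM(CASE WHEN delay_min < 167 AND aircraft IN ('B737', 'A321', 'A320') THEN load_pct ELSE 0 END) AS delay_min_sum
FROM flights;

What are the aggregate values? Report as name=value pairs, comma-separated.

dist_km_sum=140, dist_km_sum2=624, delay_min_sum=411

[dist_km_sum: dist_km < 2903 AND delay_min <= 155]
flight=T24: ✗
flight=T26: ✗
flight=T45: ✗
flight=T41: ✗
flight=T14: ✓ → 60
flight=T15: ✗
flight=T86: ✗
flight=T39: ✗
flight=T97: ✓ → 80
flight=T83: ✗
flight=T70: ✗
flight=T12: ✗
flight=T34: ✗
dist_km_sum = 60 + 80 = 140
—
[dist_km_sum2: dist_km BETWEEN 1095 AND 4692 OR aircraft <> 'A320']
flight=T24: ✓ → 20
flight=T26: ✗
flight=T45: ✓ → 77
flight=T41: ✓ → 62
flight=T14: ✓ → 60
flight=T15: ✓ → 51
flight=T86: ✓ → 21
flight=T39: ✗
flight=T97: ✓ → 80
flight=T83: ✓ → 62
flight=T70: ✓ → 40
flight=T12: ✓ → 94
flight=T34: ✓ → 57
dist_km_sum2 = 20 + 77 + 62 + 60 + 51 + 21 + 80 + 62 + 40 + 94 + 57 = 624
—
[delay_min_sum: delay_min < 167 AND aircraft IN ('B737', 'A321', 'A320')]
flight=T24: ✓ → 20
flight=T26: ✗
flight=T45: ✓ → 77
flight=T41: ✗
flight=T14: ✓ → 60
flight=T15: ✗
flight=T86: ✗
flight=T39: ✓ → 72
flight=T97: ✓ → 80
flight=T83: ✓ → 62
flight=T70: ✓ → 40
flight=T12: ✗
flight=T34: ✗
delay_min_sum = 20 + 77 + 60 + 72 + 80 + 62 + 40 = 411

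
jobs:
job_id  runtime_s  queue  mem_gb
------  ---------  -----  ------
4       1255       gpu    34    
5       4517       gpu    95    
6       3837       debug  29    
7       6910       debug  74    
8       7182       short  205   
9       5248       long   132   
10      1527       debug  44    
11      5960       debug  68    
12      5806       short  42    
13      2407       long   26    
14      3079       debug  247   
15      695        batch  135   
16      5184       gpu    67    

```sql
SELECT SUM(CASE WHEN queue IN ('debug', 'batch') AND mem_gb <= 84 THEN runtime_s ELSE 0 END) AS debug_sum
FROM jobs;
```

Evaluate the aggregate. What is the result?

job_id=4: ✗
job_id=5: ✗
job_id=6: ✓ → 3837
job_id=7: ✓ → 6910
job_id=8: ✗
job_id=9: ✗
job_id=10: ✓ → 1527
job_id=11: ✓ → 5960
job_id=12: ✗
job_id=13: ✗
job_id=14: ✗
job_id=15: ✗
job_id=16: ✗
debug_sum = 3837 + 6910 + 1527 + 5960 = 18234

18234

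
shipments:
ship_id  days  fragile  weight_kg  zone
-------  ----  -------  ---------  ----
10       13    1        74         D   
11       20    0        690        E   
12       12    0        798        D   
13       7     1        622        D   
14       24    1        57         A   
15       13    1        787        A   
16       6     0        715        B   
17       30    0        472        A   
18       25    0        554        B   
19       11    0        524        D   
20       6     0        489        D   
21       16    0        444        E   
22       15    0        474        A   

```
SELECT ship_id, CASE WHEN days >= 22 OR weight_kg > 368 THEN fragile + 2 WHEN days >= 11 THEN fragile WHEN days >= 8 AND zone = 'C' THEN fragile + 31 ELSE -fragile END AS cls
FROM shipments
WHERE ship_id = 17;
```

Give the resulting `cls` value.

2

ship_id = 17: days=30, fragile=0, weight_kg=472, zone=A.
days >= 22 OR weight_kg > 368 → true → 2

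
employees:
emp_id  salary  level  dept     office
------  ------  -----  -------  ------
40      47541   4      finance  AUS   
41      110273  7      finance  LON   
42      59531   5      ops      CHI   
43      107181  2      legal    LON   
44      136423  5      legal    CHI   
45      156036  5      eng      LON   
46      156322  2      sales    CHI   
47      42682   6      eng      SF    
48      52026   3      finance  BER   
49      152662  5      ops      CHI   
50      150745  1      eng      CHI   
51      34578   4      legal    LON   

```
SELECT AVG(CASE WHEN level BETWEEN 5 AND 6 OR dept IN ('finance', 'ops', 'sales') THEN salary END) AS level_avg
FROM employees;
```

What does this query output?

emp_id=40: ✓ → 47541
emp_id=41: ✓ → 110273
emp_id=42: ✓ → 59531
emp_id=43: ✗
emp_id=44: ✓ → 136423
emp_id=45: ✓ → 156036
emp_id=46: ✓ → 156322
emp_id=47: ✓ → 42682
emp_id=48: ✓ → 52026
emp_id=49: ✓ → 152662
emp_id=50: ✗
emp_id=51: ✗
level_avg = (47541 + 110273 + 59531 + 136423 + 156036 + 156322 + 42682 + 52026 + 152662) / 9 = 101499.5555555556

101499.5555555556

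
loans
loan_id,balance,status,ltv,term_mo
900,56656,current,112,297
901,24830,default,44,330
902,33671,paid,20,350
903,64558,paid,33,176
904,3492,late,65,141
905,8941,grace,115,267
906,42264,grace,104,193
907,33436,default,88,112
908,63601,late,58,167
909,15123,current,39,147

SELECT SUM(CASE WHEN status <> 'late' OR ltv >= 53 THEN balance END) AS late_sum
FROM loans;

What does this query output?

loan_id=900: ✓ → 56656
loan_id=901: ✓ → 24830
loan_id=902: ✓ → 33671
loan_id=903: ✓ → 64558
loan_id=904: ✓ → 3492
loan_id=905: ✓ → 8941
loan_id=906: ✓ → 42264
loan_id=907: ✓ → 33436
loan_id=908: ✓ → 63601
loan_id=909: ✓ → 15123
late_sum = 56656 + 24830 + 33671 + 64558 + 3492 + 8941 + 42264 + 33436 + 63601 + 15123 = 346572

346572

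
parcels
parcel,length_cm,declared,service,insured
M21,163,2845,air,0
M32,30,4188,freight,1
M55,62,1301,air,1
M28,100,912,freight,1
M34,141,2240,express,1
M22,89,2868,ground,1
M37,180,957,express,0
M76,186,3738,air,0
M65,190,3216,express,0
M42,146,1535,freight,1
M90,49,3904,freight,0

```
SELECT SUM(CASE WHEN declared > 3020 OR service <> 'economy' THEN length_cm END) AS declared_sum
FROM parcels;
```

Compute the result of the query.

1336

parcel=M21: ✓ → 163
parcel=M32: ✓ → 30
parcel=M55: ✓ → 62
parcel=M28: ✓ → 100
parcel=M34: ✓ → 141
parcel=M22: ✓ → 89
parcel=M37: ✓ → 180
parcel=M76: ✓ → 186
parcel=M65: ✓ → 190
parcel=M42: ✓ → 146
parcel=M90: ✓ → 49
declared_sum = 163 + 30 + 62 + 100 + 141 + 89 + 180 + 186 + 190 + 146 + 49 = 1336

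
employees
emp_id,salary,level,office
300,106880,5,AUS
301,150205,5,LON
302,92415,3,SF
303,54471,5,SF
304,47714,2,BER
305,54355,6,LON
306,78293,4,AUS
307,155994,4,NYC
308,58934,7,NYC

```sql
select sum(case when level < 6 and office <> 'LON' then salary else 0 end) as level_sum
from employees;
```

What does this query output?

535767

emp_id=300: ✓ → 106880
emp_id=301: ✗
emp_id=302: ✓ → 92415
emp_id=303: ✓ → 54471
emp_id=304: ✓ → 47714
emp_id=305: ✗
emp_id=306: ✓ → 78293
emp_id=307: ✓ → 155994
emp_id=308: ✗
level_sum = 106880 + 92415 + 54471 + 47714 + 78293 + 155994 = 535767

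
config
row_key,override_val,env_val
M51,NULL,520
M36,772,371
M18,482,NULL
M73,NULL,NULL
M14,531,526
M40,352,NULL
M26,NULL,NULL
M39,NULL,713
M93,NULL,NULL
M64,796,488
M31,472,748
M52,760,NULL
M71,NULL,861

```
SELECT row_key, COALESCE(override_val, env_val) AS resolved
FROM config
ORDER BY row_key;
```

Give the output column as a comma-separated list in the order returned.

531, 482, NULL, 472, 772, 713, 352, 520, 760, 796, 861, NULL, NULL

row_key=M14: override_val=531 → 531
row_key=M18: override_val=482 → 482
row_key=M26: override_val=NULL, env_val=NULL (all NULL) → NULL
row_key=M31: override_val=472 → 472
row_key=M36: override_val=772 → 772
row_key=M39: override_val=NULL, env_val=713 → 713
row_key=M40: override_val=352 → 352
row_key=M51: override_val=NULL, env_val=520 → 520
row_key=M52: override_val=760 → 760
row_key=M64: override_val=796 → 796
row_key=M71: override_val=NULL, env_val=861 → 861
row_key=M73: override_val=NULL, env_val=NULL (all NULL) → NULL
row_key=M93: override_val=NULL, env_val=NULL (all NULL) → NULL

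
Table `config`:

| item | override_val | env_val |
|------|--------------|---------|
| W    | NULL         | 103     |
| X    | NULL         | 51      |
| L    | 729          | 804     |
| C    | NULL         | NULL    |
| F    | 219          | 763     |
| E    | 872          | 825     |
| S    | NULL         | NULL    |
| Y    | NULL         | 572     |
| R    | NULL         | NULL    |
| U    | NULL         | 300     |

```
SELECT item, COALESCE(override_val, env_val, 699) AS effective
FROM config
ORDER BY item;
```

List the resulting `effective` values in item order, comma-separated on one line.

item=C: override_val=NULL, env_val=NULL, → literal 699 → 699
item=E: override_val=872 → 872
item=F: override_val=219 → 219
item=L: override_val=729 → 729
item=R: override_val=NULL, env_val=NULL, → literal 699 → 699
item=S: override_val=NULL, env_val=NULL, → literal 699 → 699
item=U: override_val=NULL, env_val=300 → 300
item=W: override_val=NULL, env_val=103 → 103
item=X: override_val=NULL, env_val=51 → 51
item=Y: override_val=NULL, env_val=572 → 572

699, 872, 219, 729, 699, 699, 300, 103, 51, 572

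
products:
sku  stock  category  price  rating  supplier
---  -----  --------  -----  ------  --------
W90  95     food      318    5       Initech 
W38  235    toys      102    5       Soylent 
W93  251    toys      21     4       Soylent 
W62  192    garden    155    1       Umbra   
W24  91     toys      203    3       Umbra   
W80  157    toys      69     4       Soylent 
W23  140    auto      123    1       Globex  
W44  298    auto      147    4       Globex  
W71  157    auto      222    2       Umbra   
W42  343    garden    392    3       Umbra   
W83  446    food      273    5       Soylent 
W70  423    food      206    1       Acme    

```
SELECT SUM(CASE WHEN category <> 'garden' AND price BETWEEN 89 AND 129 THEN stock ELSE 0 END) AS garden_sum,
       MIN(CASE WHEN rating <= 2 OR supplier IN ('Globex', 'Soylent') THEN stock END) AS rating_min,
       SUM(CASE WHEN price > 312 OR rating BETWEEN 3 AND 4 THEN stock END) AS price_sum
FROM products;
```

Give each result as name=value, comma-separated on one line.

garden_sum=375, rating_min=140, price_sum=1235

[garden_sum: category <> 'garden' AND price BETWEEN 89 AND 129]
sku=W90: ✗
sku=W38: ✓ → 235
sku=W93: ✗
sku=W62: ✗
sku=W24: ✗
sku=W80: ✗
sku=W23: ✓ → 140
sku=W44: ✗
sku=W71: ✗
sku=W42: ✗
sku=W83: ✗
sku=W70: ✗
garden_sum = 235 + 140 = 375
—
[rating_min: rating <= 2 OR supplier IN ('Globex', 'Soylent')]
sku=W90: ✗
sku=W38: ✓ → 235
sku=W93: ✓ → 251
sku=W62: ✓ → 192
sku=W24: ✗
sku=W80: ✓ → 157
sku=W23: ✓ → 140
sku=W44: ✓ → 298
sku=W71: ✓ → 157
sku=W42: ✗
sku=W83: ✓ → 446
sku=W70: ✓ → 423
rating_min = MIN(235, 251, 192, 157, 140, 298, 157, 446, 423) = 140
—
[price_sum: price > 312 OR rating BETWEEN 3 AND 4]
sku=W90: ✓ → 95
sku=W38: ✗
sku=W93: ✓ → 251
sku=W62: ✗
sku=W24: ✓ → 91
sku=W80: ✓ → 157
sku=W23: ✗
sku=W44: ✓ → 298
sku=W71: ✗
sku=W42: ✓ → 343
sku=W83: ✗
sku=W70: ✗
price_sum = 95 + 251 + 91 + 157 + 298 + 343 = 1235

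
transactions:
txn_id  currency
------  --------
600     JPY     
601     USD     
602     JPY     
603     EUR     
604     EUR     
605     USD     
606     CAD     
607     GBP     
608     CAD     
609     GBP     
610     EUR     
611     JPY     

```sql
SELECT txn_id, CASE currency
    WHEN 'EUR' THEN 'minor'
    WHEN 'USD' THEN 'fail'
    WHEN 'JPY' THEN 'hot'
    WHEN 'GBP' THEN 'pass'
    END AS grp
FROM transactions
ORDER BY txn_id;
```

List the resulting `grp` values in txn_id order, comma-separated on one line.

hot, fail, hot, minor, minor, fail, NULL, pass, NULL, pass, minor, hot

txn_id=600: currency='JPY' → hot
txn_id=601: currency='USD' → fail
txn_id=602: currency='JPY' → hot
txn_id=603: currency='EUR' → minor
txn_id=604: currency='EUR' → minor
txn_id=605: currency='USD' → fail
txn_id=606: (no match → NULL) → NULL
txn_id=607: currency='GBP' → pass
txn_id=608: (no match → NULL) → NULL
txn_id=609: currency='GBP' → pass
txn_id=610: currency='EUR' → minor
txn_id=611: currency='JPY' → hot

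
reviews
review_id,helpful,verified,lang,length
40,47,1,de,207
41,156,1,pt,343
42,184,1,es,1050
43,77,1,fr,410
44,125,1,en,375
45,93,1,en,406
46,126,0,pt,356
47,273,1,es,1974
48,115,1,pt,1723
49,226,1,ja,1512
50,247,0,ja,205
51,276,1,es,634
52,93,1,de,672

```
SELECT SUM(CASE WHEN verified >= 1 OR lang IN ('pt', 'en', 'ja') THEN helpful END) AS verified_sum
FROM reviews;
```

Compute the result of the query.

2038

review_id=40: ✓ → 47
review_id=41: ✓ → 156
review_id=42: ✓ → 184
review_id=43: ✓ → 77
review_id=44: ✓ → 125
review_id=45: ✓ → 93
review_id=46: ✓ → 126
review_id=47: ✓ → 273
review_id=48: ✓ → 115
review_id=49: ✓ → 226
review_id=50: ✓ → 247
review_id=51: ✓ → 276
review_id=52: ✓ → 93
verified_sum = 47 + 156 + 184 + 77 + 125 + 93 + 126 + 273 + 115 + 226 + 247 + 276 + 93 = 2038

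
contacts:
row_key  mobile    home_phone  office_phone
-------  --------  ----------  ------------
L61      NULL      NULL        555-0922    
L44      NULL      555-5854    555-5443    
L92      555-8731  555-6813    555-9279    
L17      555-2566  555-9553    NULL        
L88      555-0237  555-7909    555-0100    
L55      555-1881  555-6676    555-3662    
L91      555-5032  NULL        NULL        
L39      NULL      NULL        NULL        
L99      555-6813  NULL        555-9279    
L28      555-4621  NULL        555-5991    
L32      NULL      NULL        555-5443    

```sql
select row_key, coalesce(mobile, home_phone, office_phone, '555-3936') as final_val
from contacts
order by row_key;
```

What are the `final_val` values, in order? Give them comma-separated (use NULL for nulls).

555-2566, 555-4621, 555-5443, 555-3936, 555-5854, 555-1881, 555-0922, 555-0237, 555-5032, 555-8731, 555-6813

row_key=L17: mobile=555-2566 → 555-2566
row_key=L28: mobile=555-4621 → 555-4621
row_key=L32: mobile=NULL, home_phone=NULL, office_phone=555-5443 → 555-5443
row_key=L39: mobile=NULL, home_phone=NULL, office_phone=NULL, → literal 555-3936 → 555-3936
row_key=L44: mobile=NULL, home_phone=555-5854 → 555-5854
row_key=L55: mobile=555-1881 → 555-1881
row_key=L61: mobile=NULL, home_phone=NULL, office_phone=555-0922 → 555-0922
row_key=L88: mobile=555-0237 → 555-0237
row_key=L91: mobile=555-5032 → 555-5032
row_key=L92: mobile=555-8731 → 555-8731
row_key=L99: mobile=555-6813 → 555-6813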